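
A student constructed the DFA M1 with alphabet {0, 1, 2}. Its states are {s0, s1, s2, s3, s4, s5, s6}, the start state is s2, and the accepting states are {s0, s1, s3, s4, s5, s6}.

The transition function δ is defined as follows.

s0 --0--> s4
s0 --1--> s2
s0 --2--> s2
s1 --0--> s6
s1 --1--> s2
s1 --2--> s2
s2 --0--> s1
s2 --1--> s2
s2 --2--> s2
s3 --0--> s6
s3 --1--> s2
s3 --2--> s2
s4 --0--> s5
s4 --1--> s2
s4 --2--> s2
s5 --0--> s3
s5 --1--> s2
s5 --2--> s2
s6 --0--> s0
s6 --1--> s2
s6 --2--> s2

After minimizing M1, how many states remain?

Initial partition by acceptance: {s0,s1,s3,s4,s5,s6} | {s2}.
The partition is now stable with 2 blocks: {s0,s1,s3,s4,s5,s6} | {s2}.

2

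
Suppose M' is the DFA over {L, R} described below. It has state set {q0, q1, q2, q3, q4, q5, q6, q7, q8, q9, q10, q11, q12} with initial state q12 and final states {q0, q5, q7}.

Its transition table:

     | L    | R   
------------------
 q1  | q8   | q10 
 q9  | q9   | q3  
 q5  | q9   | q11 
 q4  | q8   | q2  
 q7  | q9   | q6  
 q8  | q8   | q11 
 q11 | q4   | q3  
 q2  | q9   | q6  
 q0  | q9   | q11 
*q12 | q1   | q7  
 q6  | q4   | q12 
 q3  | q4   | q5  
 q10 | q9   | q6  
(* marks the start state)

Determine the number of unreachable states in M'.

1

BFS from q12 reaches {q1, q2, q3, q4, q5, q6, q7, q8, q9, q10, q11, q12}; the 1 state(s) q0 are never visited.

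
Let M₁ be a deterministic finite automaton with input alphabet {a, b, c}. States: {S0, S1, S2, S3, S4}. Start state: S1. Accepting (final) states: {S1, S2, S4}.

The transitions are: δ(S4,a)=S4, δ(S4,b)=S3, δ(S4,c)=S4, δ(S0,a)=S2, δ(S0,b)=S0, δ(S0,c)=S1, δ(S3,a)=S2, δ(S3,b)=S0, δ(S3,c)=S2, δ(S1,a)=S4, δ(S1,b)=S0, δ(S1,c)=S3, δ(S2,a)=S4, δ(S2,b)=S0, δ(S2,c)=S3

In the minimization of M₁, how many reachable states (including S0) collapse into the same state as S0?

Every state is reachable, so we keep all 5.
P0 = {S1,S2,S4} | {S0,S3}.
Refine {S1,S2,S4} on symbol c: members go to different blocks, giving {S1,S2} and {S4}.
The partition is now stable with 3 blocks: {S1,S2} | {S0,S3} | {S4}.
State S0 belongs to the block {S0,S3}, which has 2 states.

2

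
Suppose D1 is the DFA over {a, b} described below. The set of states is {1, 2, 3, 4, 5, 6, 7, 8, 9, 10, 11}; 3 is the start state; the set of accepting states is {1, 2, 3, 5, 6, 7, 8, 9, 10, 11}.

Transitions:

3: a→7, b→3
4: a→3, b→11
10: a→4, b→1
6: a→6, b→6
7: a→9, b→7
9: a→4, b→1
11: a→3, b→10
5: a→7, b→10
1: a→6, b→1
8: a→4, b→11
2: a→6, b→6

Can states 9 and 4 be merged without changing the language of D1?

First remove the unreachable states {2,5,8}; 8 states remain.
P0 = {1,3,6,7,9,10,11} | {4}.
On input a, block {1,3,6,7,9,10,11} splits into {1,3,6,7,11} and {9,10}.
On input a, block {1,3,6,7,11} splits into {1,3,6,11} and {7}.
Refine {1,3,6,11} on symbol a: members go to different blocks, giving {1,6,11} and {3}.
On input a, block {1,6,11} splits into {1,6} and {11}.
Stable partition: {1,6} | {4} | {9,10} | {7} | {3} | {11} — 6 equivalence classes.
9 and 4 end up in different blocks, so they are distinguishable. For instance, the string 'ε' is accepted from only 9.

No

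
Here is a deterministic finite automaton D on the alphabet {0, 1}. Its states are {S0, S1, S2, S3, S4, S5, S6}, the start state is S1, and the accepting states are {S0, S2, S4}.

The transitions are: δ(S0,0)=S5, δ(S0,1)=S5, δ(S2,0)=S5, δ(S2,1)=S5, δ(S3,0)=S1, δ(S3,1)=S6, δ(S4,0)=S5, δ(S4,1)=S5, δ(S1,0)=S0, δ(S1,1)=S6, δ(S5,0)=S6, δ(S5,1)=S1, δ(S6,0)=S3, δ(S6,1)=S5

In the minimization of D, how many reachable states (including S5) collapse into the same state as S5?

First remove the unreachable states {S2,S4}; 5 states remain.
P0 = {S0} | {S1,S3,S5,S6}.
Split {S1,S3,S5,S6} by δ(·,0) → {S3,S5,S6} and {S1}.
Refine {S3,S5,S6} on symbol 0: members go to different blocks, giving {S5,S6} and {S3}.
Refine {S5,S6} on symbol 0: members go to different blocks, giving {S5} and {S6}.
Stable partition: {S0} | {S5} | {S1} | {S3} | {S6} — 5 equivalence classes.
State S5 belongs to the block {S5}, which has 1 states.

1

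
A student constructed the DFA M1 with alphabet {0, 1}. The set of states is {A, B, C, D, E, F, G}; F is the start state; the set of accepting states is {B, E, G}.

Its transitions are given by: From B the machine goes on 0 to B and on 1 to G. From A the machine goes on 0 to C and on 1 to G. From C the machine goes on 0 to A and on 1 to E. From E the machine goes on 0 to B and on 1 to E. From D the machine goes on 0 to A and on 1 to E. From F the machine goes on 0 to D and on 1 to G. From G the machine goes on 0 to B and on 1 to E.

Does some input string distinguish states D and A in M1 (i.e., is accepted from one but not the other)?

No

Start with accepting vs non-accepting: {B,E,G} | {A,C,D,F}.
No further refinement is possible. Final partition (2 blocks): {B,E,G} | {A,C,D,F}.
D and A lie in the same block of the stable partition, so they are equivalent — no string distinguishes them.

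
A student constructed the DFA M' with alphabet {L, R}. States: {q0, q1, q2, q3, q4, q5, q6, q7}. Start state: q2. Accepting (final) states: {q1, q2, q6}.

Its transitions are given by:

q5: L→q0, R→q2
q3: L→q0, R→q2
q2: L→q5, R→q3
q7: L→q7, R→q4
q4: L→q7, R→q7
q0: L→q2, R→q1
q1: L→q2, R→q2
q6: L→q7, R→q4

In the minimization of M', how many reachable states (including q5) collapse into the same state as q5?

First remove the unreachable states {q4,q6,q7}; 5 states remain.
Start with accepting vs non-accepting: {q1,q2} | {q0,q3,q5}.
On input L, block {q1,q2} splits into {q1} and {q2}.
On input L, block {q0,q3,q5} splits into {q3,q5} and {q0}.
No further refinement is possible. Final partition (4 blocks): {q1} | {q3,q5} | {q2} | {q0}.
The equivalence class containing q5 is {q3,q5}, of size 2.

2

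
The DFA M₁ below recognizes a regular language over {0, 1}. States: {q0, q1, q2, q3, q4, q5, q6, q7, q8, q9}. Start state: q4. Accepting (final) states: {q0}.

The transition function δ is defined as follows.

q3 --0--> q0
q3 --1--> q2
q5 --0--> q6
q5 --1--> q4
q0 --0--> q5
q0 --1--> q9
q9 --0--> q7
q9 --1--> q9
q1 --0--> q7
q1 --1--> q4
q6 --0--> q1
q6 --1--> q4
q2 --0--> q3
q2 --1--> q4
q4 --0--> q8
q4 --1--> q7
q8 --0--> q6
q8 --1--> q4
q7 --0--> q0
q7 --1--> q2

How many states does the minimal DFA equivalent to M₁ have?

7

All states are reachable from the start state.
Initial partition by acceptance: {q0} | {q1,q2,q3,q4,q5,q6,q7,q8,q9}.
Split {q1,q2,q3,q4,q5,q6,q7,q8,q9} by δ(·,0) → {q1,q2,q4,q5,q6,q8,q9} and {q3,q7}.
Split {q1,q2,q4,q5,q6,q8,q9} by δ(·,0) → {q4,q5,q6,q8} and {q1,q2,q9}.
On input 0, block {q4,q5,q6,q8} splits into {q4,q5,q8} and {q6}.
Split {q4,q5,q8} by δ(·,0) → {q5,q8} and {q4}.
Split {q1,q2,q9} by δ(·,1) → {q1,q2} and {q9}.
No further refinement is possible. Final partition (7 blocks): {q0} | {q5,q8} | {q3,q7} | {q1,q2} | {q6} | {q4} | {q9}.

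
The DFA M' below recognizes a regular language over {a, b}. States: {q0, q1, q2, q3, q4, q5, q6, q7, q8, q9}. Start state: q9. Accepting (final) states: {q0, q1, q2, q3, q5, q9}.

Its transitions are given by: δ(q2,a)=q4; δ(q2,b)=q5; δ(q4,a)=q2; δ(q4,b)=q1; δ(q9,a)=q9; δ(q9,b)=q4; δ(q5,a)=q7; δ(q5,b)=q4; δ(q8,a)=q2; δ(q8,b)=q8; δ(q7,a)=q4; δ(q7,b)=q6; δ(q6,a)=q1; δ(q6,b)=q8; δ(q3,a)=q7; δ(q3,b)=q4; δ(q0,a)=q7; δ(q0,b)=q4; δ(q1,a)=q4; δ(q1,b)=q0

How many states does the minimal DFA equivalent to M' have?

First remove the unreachable states {q3}; 9 states remain.
P0 = {q0,q1,q2,q5,q9} | {q4,q6,q7,q8}.
On input a, block {q0,q1,q2,q5,q9} splits into {q0,q1,q2,q5} and {q9}.
On input b, block {q0,q1,q2,q5} splits into {q0,q5} and {q1,q2}.
Refine {q4,q6,q7,q8} on symbol a: members go to different blocks, giving {q4,q6,q8} and {q7}.
Refine {q4,q6,q8} on symbol b: members go to different blocks, giving {q6,q8} and {q4}.
The partition is now stable with 6 blocks: {q0,q5} | {q6,q8} | {q9} | {q1,q2} | {q7} | {q4}.

6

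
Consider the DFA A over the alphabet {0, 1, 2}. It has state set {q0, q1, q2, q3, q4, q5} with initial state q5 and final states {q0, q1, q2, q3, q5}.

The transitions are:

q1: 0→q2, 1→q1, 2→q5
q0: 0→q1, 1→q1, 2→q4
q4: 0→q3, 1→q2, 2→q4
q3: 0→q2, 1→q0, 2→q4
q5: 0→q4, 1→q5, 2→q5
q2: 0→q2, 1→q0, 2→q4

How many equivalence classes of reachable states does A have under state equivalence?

Every state is reachable, so we keep all 6.
Start with accepting vs non-accepting: {q0,q1,q2,q3,q5} | {q4}.
Refine {q0,q1,q2,q3,q5} on symbol 0: members go to different blocks, giving {q0,q1,q2,q3} and {q5}.
On input 2, block {q0,q1,q2,q3} splits into {q0,q2,q3} and {q1}.
Refine {q0,q2,q3} on symbol 0: members go to different blocks, giving {q2,q3} and {q0}.
No further refinement is possible. Final partition (5 blocks): {q2,q3} | {q4} | {q5} | {q1} | {q0}.

5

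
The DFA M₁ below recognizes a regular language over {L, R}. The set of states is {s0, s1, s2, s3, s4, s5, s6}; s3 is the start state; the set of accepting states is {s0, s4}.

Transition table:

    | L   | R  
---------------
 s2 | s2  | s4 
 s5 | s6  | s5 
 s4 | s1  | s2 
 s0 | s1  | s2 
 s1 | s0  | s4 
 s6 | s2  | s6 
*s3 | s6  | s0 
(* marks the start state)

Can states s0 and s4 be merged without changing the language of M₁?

Yes

Reachable states from the start: {s0,s1,s2,s3,s4,s6}. Unreachable: {s5} — drop them.
Start with accepting vs non-accepting: {s0,s4} | {s1,s2,s3,s6}.
Split {s1,s2,s3,s6} by δ(·,L) → {s2,s3,s6} and {s1}.
Split {s2,s3,s6} by δ(·,R) → {s2,s3} and {s6}.
Split {s2,s3} by δ(·,L) → {s2} and {s3}.
Stable partition: {s0,s4} | {s2} | {s1} | {s6} | {s3} — 5 equivalence classes.
s0 and s4 lie in the same block of the stable partition, so they are equivalent — no string distinguishes them.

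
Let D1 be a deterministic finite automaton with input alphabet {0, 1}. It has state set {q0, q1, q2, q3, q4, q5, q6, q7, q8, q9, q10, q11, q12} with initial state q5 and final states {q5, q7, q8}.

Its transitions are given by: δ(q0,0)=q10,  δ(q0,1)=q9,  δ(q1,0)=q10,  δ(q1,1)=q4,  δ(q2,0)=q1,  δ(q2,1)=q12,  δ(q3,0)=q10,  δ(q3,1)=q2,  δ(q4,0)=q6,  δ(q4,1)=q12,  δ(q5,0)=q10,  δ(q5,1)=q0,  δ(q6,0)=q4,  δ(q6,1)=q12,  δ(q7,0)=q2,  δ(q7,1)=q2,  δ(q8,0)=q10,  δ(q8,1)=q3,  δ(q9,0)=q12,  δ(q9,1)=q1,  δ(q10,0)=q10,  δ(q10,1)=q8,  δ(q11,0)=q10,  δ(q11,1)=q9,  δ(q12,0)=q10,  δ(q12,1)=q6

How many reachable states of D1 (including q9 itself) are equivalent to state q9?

Reachable states from the start: {q0,q1,q2,q3,q4,q5,q6,q8,q9,q10,q12}. Unreachable: {q7,q11} — drop them.
Start with accepting vs non-accepting: {q5,q8} | {q0,q1,q2,q3,q4,q6,q9,q10,q12}.
Refine {q0,q1,q2,q3,q4,q6,q9,q10,q12} on symbol 1: members go to different blocks, giving {q0,q1,q2,q3,q4,q6,q9,q12} and {q10}.
Refine {q0,q1,q2,q3,q4,q6,q9,q12} on symbol 0: members go to different blocks, giving {q0,q1,q3,q12} and {q2,q4,q6,q9}.
Split {q2,q4,q6,q9} by δ(·,0) → {q2,q9} and {q4,q6}.
On input 1, block {q0,q1,q3,q12} splits into {q0,q3} and {q1,q12}.
The partition is now stable with 6 blocks: {q5,q8} | {q0,q3} | {q10} | {q2,q9} | {q4,q6} | {q1,q12}.
The equivalence class containing q9 is {q2,q9}, of size 2.

2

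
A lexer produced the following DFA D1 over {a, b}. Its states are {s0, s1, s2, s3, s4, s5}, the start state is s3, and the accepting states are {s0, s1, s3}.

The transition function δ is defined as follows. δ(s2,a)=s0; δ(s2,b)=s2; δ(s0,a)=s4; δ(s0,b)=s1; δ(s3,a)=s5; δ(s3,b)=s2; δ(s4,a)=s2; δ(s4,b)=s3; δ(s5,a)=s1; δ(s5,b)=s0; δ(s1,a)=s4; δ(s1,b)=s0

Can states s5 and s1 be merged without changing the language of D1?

No

Start with accepting vs non-accepting: {s0,s1,s3} | {s2,s4,s5}.
Split {s0,s1,s3} by δ(·,b) → {s0,s1} and {s3}.
Split {s2,s4,s5} by δ(·,a) → {s2,s5} and {s4}.
Split {s2,s5} by δ(·,b) → {s2} and {s5}.
Stable partition: {s0,s1} | {s2} | {s3} | {s4} | {s5} — 5 equivalence classes.
s5 and s1 end up in different blocks, so they are distinguishable. For instance, the string 'ε' is accepted from only s1.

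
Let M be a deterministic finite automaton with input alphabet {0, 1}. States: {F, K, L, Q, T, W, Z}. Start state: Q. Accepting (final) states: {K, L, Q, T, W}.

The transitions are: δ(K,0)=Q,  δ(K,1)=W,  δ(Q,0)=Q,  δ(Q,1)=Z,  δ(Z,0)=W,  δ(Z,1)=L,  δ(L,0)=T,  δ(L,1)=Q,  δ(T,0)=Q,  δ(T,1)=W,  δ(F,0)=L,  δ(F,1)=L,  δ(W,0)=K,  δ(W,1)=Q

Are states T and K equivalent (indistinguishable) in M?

Yes

States {F} cannot be reached from the start state, so discard them.
Start with accepting vs non-accepting: {K,L,Q,T,W} | {Z}.
Refine {K,L,Q,T,W} on symbol 1: members go to different blocks, giving {K,L,T,W} and {Q}.
On input 0, block {K,L,T,W} splits into {K,T} and {L,W}.
The partition is now stable with 4 blocks: {K,T} | {Z} | {Q} | {L,W}.
T and K lie in the same block of the stable partition, so they are equivalent — no string distinguishes them.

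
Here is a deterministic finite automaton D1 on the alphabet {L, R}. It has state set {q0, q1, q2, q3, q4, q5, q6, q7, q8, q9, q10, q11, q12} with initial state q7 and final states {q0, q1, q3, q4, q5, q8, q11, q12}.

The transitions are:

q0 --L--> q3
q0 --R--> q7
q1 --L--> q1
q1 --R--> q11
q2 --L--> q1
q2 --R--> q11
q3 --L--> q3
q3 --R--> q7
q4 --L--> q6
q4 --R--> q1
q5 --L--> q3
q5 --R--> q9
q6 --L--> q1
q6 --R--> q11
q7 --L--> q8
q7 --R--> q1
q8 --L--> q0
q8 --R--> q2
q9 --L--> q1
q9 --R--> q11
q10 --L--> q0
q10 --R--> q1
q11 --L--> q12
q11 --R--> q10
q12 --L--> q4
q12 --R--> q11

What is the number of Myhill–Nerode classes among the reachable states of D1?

States {q5,q9} cannot be reached from the start state, so discard them.
Initial partition by acceptance: {q0,q1,q3,q4,q8,q11,q12} | {q2,q6,q7,q10}.
Split {q0,q1,q3,q4,q8,q11,q12} by δ(·,L) → {q0,q1,q3,q8,q11,q12} and {q4}.
On input L, block {q0,q1,q3,q8,q11,q12} splits into {q0,q1,q3,q8,q11} and {q12}.
Refine {q0,q1,q3,q8,q11} on symbol L: members go to different blocks, giving {q0,q1,q3,q8} and {q11}.
Split {q0,q1,q3,q8} by δ(·,R) → {q0,q3,q8} and {q1}.
Refine {q2,q6,q7,q10} on symbol L: members go to different blocks, giving {q2,q6} and {q7,q10}.
On input R, block {q0,q3,q8} splits into {q0,q3} and {q8}.
On input L, block {q7,q10} splits into {q7} and {q10}.
No further refinement is possible. Final partition (9 blocks): {q0,q3} | {q2,q6} | {q4} | {q12} | {q11} | {q1} | {q7} | {q8} | {q10}.

9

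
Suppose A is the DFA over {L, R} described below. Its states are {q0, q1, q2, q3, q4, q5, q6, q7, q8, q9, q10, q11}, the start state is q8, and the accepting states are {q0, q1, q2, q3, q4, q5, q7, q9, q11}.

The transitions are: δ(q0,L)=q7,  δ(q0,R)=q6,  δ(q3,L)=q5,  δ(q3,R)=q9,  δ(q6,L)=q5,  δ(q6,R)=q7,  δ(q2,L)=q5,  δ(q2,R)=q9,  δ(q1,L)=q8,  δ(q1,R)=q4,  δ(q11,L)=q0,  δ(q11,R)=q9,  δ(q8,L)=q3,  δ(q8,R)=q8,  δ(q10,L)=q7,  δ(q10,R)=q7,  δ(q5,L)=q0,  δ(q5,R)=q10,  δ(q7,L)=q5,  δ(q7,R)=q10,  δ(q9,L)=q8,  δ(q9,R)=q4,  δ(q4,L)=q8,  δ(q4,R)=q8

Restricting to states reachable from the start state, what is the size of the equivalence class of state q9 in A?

1

First remove the unreachable states {q1,q2,q11}; 9 states remain.
Start with accepting vs non-accepting: {q0,q3,q4,q5,q7,q9} | {q6,q8,q10}.
Split {q0,q3,q4,q5,q7,q9} by δ(·,L) → {q0,q3,q5,q7} and {q4,q9}.
On input R, block {q0,q3,q5,q7} splits into {q0,q5,q7} and {q3}.
Refine {q6,q8,q10} on symbol L: members go to different blocks, giving {q6,q10} and {q8}.
Split {q4,q9} by δ(·,R) → {q4} and {q9}.
No further refinement is possible. Final partition (6 blocks): {q0,q5,q7} | {q6,q10} | {q4} | {q3} | {q8} | {q9}.
State q9 belongs to the block {q9}, which has 1 states.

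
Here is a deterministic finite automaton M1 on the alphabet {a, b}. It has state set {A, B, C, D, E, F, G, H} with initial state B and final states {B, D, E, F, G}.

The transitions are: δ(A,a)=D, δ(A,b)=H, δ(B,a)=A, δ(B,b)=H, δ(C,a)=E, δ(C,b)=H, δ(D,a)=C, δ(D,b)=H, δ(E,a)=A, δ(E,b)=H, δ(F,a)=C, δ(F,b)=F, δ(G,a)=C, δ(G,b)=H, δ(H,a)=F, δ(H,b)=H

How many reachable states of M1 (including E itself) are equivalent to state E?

3

States {G} cannot be reached from the start state, so discard them.
Initial partition by acceptance: {B,D,E,F} | {A,C,H}.
Split {B,D,E,F} by δ(·,b) → {B,D,E} and {F}.
On input a, block {A,C,H} splits into {A,C} and {H}.
The partition is now stable with 4 blocks: {B,D,E} | {A,C} | {F} | {H}.
The equivalence class containing E is {B,D,E}, of size 3.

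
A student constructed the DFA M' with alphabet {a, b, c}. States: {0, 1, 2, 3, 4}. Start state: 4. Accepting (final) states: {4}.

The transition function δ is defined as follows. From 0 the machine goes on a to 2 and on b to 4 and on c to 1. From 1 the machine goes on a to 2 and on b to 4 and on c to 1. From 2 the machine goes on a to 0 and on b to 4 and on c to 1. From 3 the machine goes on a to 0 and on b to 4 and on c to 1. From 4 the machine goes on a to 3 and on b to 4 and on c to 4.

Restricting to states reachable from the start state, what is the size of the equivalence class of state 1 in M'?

4

P0 = {4} | {0,1,2,3}.
Stable partition: {4} | {0,1,2,3} — 2 equivalence classes.
The equivalence class containing 1 is {0,1,2,3}, of size 4.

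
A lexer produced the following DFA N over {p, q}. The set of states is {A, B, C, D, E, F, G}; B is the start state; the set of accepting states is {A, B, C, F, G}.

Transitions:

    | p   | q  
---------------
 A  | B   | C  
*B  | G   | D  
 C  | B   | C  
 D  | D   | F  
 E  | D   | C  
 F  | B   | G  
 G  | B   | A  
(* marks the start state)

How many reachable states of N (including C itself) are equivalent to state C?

First remove the unreachable states {E}; 6 states remain.
Start with accepting vs non-accepting: {A,B,C,F,G} | {D}.
Split {A,B,C,F,G} by δ(·,q) → {A,C,F,G} and {B}.
The partition is now stable with 3 blocks: {A,C,F,G} | {D} | {B}.
The equivalence class containing C is {A,C,F,G}, of size 4.

4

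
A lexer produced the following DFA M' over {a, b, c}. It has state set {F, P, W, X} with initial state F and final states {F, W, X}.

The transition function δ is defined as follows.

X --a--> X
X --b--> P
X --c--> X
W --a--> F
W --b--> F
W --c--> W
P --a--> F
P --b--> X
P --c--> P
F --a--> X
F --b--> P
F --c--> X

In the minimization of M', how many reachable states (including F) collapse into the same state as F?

First remove the unreachable states {W}; 3 states remain.
Start with accepting vs non-accepting: {F,X} | {P}.
The partition is now stable with 2 blocks: {F,X} | {P}.
The equivalence class containing F is {F,X}, of size 2.

2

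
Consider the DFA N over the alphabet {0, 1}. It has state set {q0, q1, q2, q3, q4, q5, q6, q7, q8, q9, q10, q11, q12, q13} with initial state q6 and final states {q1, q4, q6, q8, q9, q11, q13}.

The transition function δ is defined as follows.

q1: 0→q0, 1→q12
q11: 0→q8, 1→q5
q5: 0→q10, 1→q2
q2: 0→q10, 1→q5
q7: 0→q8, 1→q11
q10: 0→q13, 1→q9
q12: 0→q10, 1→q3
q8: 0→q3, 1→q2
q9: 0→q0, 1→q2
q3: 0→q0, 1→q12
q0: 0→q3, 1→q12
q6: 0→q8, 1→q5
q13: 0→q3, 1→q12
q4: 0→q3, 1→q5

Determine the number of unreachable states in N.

4

Starting at q6 and following transitions, the reachable set is {q0, q2, q3, q5, q6, q8, q9, q10, q12, q13}. That leaves q1, q4, q7, q11 unreachable — 4 in total.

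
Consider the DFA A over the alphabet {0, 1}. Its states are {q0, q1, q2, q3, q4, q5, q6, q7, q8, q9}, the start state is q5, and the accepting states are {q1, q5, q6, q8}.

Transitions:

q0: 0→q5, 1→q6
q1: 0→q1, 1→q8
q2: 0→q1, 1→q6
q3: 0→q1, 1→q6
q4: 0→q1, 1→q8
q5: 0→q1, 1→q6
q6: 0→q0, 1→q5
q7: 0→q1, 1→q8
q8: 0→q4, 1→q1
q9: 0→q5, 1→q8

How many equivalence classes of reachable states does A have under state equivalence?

3

States {q2,q3,q7,q9} cannot be reached from the start state, so discard them.
P0 = {q1,q5,q6,q8} | {q0,q4}.
Split {q1,q5,q6,q8} by δ(·,0) → {q1,q5} and {q6,q8}.
No further refinement is possible. Final partition (3 blocks): {q1,q5} | {q0,q4} | {q6,q8}.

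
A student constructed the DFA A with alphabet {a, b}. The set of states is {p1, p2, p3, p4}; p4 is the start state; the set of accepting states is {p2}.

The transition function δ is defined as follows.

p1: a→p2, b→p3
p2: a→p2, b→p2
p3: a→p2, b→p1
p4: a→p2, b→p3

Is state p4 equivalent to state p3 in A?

Start with accepting vs non-accepting: {p2} | {p1,p3,p4}.
Stable partition: {p2} | {p1,p3,p4} — 2 equivalence classes.
p4 and p3 lie in the same block of the stable partition, so they are equivalent — no string distinguishes them.

Yes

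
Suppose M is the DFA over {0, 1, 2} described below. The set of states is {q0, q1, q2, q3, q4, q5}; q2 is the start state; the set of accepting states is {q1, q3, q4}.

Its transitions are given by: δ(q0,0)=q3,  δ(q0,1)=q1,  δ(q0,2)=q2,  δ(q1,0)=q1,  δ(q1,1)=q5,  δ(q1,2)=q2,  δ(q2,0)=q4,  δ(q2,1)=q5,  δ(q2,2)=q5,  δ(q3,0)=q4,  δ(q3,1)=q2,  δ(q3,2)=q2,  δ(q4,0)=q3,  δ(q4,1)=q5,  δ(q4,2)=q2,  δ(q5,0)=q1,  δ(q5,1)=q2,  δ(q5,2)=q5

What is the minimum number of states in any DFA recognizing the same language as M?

States {q0} cannot be reached from the start state, so discard them.
Initial partition by acceptance: {q1,q3,q4} | {q2,q5}.
No further refinement is possible. Final partition (2 blocks): {q1,q3,q4} | {q2,q5}.

2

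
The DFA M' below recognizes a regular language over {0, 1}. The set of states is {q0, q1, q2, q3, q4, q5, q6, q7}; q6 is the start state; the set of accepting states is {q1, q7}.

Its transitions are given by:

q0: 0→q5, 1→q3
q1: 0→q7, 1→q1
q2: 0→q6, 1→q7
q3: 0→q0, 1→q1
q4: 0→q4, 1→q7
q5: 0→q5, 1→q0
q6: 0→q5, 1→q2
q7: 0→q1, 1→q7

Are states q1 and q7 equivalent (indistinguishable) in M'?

States {q4} cannot be reached from the start state, so discard them.
Start with accepting vs non-accepting: {q1,q7} | {q0,q2,q3,q5,q6}.
Refine {q0,q2,q3,q5,q6} on symbol 1: members go to different blocks, giving {q0,q5,q6} and {q2,q3}.
Refine {q0,q5,q6} on symbol 1: members go to different blocks, giving {q0,q6} and {q5}.
The partition is now stable with 4 blocks: {q1,q7} | {q0,q6} | {q2,q3} | {q5}.
q1 and q7 lie in the same block of the stable partition, so they are equivalent — no string distinguishes them.

Yes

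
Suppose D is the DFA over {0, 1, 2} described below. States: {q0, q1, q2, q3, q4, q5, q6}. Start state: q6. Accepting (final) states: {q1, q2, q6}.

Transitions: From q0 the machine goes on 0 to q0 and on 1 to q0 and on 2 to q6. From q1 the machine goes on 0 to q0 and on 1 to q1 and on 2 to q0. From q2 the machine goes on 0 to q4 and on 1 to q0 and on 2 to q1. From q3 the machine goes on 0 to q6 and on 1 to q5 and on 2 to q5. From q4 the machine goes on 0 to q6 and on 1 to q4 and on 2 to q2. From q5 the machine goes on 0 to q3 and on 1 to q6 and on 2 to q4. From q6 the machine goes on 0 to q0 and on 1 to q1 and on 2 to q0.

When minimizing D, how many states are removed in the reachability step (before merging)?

BFS from q6 reaches {q0, q1, q6}; the 4 state(s) q2, q3, q4, q5 are never visited.

4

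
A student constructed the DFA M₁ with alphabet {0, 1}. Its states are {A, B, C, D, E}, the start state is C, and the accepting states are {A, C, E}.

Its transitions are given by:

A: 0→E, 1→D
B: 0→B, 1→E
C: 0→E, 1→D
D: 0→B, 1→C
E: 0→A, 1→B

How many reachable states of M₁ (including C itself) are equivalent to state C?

Every state is reachable, so we keep all 5.
P0 = {A,C,E} | {B,D}.
The partition is now stable with 2 blocks: {A,C,E} | {B,D}.
The equivalence class containing C is {A,C,E}, of size 3.

3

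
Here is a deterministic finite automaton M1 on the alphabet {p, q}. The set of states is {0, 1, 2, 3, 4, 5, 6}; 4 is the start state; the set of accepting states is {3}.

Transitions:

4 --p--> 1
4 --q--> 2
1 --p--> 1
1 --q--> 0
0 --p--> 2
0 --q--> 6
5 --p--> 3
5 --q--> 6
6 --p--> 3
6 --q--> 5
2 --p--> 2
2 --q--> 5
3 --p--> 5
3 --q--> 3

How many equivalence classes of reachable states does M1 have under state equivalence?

4

All states are reachable from the start state.
Initial partition by acceptance: {3} | {0,1,2,4,5,6}.
On input p, block {0,1,2,4,5,6} splits into {0,1,2,4} and {5,6}.
Refine {0,1,2,4} on symbol q: members go to different blocks, giving {0,2} and {1,4}.
The partition is now stable with 4 blocks: {3} | {0,2} | {5,6} | {1,4}.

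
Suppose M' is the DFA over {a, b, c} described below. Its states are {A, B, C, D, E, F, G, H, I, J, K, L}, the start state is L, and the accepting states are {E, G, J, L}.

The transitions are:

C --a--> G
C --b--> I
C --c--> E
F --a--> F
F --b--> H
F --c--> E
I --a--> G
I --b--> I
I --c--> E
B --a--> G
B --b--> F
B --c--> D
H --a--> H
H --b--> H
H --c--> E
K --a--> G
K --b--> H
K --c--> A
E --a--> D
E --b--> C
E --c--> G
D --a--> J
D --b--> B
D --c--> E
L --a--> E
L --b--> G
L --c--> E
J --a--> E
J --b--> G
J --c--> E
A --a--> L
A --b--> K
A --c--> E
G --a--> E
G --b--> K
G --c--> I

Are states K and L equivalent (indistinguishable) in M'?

No

Every state is reachable, so we keep all 12.
Start with accepting vs non-accepting: {E,G,J,L} | {A,B,C,D,F,H,I,K}.
Split {E,G,J,L} by δ(·,a) → {G,J,L} and {E}.
Refine {G,J,L} on symbol b: members go to different blocks, giving {J,L} and {G}.
Split {A,B,C,D,F,H,I,K} by δ(·,a) → {B,C,I,K} and {A,D} and {F,H}.
Split {B,C,I,K} by δ(·,b) → {B,K} and {C,I}.
The partition is now stable with 7 blocks: {J,L} | {B,K} | {E} | {G} | {A,D} | {F,H} | {C,I}.
K and L end up in different blocks, so they are distinguishable. For instance, the string 'ε' is accepted from only L.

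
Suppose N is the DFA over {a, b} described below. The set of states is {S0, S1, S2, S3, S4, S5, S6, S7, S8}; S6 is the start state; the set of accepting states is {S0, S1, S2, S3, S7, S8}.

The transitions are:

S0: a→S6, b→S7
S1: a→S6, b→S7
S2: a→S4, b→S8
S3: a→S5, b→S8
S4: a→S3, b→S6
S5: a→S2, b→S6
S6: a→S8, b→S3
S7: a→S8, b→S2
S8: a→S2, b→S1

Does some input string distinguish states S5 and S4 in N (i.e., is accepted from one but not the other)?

First remove the unreachable states {S0}; 8 states remain.
Start with accepting vs non-accepting: {S1,S2,S3,S7,S8} | {S4,S5,S6}.
Split {S1,S2,S3,S7,S8} by δ(·,a) → {S1,S2,S3} and {S7,S8}.
Refine {S4,S5,S6} on symbol a: members go to different blocks, giving {S4,S5} and {S6}.
Refine {S1,S2,S3} on symbol a: members go to different blocks, giving {S2,S3} and {S1}.
Split {S7,S8} by δ(·,a) → {S7} and {S8}.
Stable partition: {S2,S3} | {S4,S5} | {S7} | {S6} | {S1} | {S8} — 6 equivalence classes.
S5 and S4 lie in the same block of the stable partition, so they are equivalent — no string distinguishes them.

No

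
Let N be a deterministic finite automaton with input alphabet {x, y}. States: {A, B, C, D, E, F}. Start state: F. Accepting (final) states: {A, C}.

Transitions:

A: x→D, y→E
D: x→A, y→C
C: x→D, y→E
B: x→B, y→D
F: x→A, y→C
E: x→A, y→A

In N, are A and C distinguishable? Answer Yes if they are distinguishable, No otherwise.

No

States {B} cannot be reached from the start state, so discard them.
P0 = {A,C} | {D,E,F}.
No further refinement is possible. Final partition (2 blocks): {A,C} | {D,E,F}.
A and C lie in the same block of the stable partition, so they are equivalent — no string distinguishes them.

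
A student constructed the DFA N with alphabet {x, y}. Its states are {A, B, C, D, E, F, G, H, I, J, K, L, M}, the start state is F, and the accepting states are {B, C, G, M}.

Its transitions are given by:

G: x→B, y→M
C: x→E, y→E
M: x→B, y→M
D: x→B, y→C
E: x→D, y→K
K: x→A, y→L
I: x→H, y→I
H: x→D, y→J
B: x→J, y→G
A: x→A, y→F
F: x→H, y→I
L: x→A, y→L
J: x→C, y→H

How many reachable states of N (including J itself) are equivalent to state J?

1

Every state is reachable, so we keep all 13.
Start with accepting vs non-accepting: {B,C,G,M} | {A,D,E,F,H,I,J,K,L}.
On input x, block {B,C,G,M} splits into {B,C} and {G,M}.
On input y, block {B,C} splits into {B} and {C}.
On input x, block {A,D,E,F,H,I,J,K,L} splits into {A,E,F,H,I,K,L} and {D} and {J}.
On input x, block {A,E,F,H,I,K,L} splits into {A,F,I,K,L} and {E,H}.
Split {A,F,I,K,L} by δ(·,x) → {A,K,L} and {F,I}.
Refine {A,K,L} on symbol y: members go to different blocks, giving {K,L} and {A}.
Split {E,H} by δ(·,y) → {E} and {H}.
Stable partition: {B} | {K,L} | {G,M} | {C} | {D} | {J} | {E} | {F,I} | {A} | {H} — 10 equivalence classes.
The equivalence class containing J is {J}, of size 1.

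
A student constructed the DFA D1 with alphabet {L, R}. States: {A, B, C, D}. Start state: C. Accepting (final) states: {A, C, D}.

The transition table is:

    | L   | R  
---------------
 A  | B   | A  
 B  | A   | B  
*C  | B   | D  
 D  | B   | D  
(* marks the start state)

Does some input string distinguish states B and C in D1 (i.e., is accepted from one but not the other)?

Yes

Every state is reachable, so we keep all 4.
Initial partition by acceptance: {A,C,D} | {B}.
The partition is now stable with 2 blocks: {A,C,D} | {B}.
B and C end up in different blocks, so they are distinguishable. For instance, the string 'ε' is accepted from only C.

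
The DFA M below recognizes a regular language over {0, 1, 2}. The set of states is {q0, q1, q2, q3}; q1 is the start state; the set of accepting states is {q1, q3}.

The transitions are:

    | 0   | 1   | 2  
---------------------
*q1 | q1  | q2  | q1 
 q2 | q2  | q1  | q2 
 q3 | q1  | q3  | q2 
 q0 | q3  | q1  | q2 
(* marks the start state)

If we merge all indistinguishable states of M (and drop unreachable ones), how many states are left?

First remove the unreachable states {q0,q3}; 2 states remain.
P0 = {q1} | {q2}.
Stable partition: {q1} | {q2} — 2 equivalence classes.

2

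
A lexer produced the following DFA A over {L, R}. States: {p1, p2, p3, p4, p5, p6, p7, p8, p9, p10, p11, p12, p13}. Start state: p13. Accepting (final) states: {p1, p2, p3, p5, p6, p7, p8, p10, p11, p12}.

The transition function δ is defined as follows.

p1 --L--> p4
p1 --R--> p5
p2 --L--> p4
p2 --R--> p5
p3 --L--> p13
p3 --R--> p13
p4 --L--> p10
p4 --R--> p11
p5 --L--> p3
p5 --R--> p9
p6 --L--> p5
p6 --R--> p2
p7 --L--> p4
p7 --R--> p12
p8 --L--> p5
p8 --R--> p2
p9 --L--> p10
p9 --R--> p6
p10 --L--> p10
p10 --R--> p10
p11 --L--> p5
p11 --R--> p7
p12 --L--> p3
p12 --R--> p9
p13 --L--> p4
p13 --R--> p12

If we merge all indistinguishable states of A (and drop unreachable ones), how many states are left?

Reachable states from the start: {p2,p3,p4,p5,p6,p7,p9,p10,p11,p12,p13}. Unreachable: {p1,p8} — drop them.
Start with accepting vs non-accepting: {p2,p3,p5,p6,p7,p10,p11,p12} | {p4,p9,p13}.
Split {p2,p3,p5,p6,p7,p10,p11,p12} by δ(·,L) → {p5,p6,p10,p11,p12} and {p2,p3,p7}.
On input L, block {p5,p6,p10,p11,p12} splits into {p6,p10,p11} and {p5,p12}.
On input L, block {p6,p10,p11} splits into {p6,p11} and {p10}.
On input L, block {p4,p9,p13} splits into {p4,p9} and {p13}.
On input L, block {p2,p3,p7} splits into {p2,p7} and {p3}.
The partition is now stable with 7 blocks: {p6,p11} | {p4,p9} | {p2,p7} | {p5,p12} | {p10} | {p13} | {p3}.

7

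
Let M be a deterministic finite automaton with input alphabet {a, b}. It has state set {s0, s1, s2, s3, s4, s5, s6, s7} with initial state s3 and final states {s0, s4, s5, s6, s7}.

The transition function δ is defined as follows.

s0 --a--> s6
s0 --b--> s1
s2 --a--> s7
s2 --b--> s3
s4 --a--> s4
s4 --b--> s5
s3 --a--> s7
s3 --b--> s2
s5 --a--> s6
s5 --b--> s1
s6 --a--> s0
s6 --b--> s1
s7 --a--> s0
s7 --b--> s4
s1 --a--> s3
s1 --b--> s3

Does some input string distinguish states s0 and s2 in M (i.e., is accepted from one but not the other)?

Initial partition by acceptance: {s0,s4,s5,s6,s7} | {s1,s2,s3}.
On input b, block {s0,s4,s5,s6,s7} splits into {s0,s5,s6} and {s4,s7}.
On input a, block {s1,s2,s3} splits into {s2,s3} and {s1}.
Refine {s4,s7} on symbol a: members go to different blocks, giving {s4} and {s7}.
No further refinement is possible. Final partition (5 blocks): {s0,s5,s6} | {s2,s3} | {s4} | {s1} | {s7}.
s0 and s2 end up in different blocks, so they are distinguishable. For instance, the string 'ε' is accepted from only s0.

Yes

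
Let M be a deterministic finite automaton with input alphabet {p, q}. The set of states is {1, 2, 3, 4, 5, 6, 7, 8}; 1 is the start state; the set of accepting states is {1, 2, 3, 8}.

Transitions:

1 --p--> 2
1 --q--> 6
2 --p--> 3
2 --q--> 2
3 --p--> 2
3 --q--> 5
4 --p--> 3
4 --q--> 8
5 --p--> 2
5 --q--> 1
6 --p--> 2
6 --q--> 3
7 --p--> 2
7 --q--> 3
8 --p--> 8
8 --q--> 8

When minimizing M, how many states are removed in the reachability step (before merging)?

3

BFS from 1 reaches {1, 2, 3, 5, 6}; the 3 state(s) 4, 7, 8 are never visited.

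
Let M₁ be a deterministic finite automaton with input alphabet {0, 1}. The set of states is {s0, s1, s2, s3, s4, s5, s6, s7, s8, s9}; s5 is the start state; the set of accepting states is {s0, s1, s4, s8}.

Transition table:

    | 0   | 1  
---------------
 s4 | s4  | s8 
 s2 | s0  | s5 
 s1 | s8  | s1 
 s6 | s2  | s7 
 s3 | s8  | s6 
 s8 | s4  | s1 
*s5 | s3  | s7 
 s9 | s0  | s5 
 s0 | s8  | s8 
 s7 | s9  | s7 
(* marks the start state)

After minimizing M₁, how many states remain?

3

All states are reachable from the start state.
P0 = {s0,s1,s4,s8} | {s2,s3,s5,s6,s7,s9}.
Split {s2,s3,s5,s6,s7,s9} by δ(·,0) → {s2,s3,s9} and {s5,s6,s7}.
No further refinement is possible. Final partition (3 blocks): {s0,s1,s4,s8} | {s2,s3,s9} | {s5,s6,s7}.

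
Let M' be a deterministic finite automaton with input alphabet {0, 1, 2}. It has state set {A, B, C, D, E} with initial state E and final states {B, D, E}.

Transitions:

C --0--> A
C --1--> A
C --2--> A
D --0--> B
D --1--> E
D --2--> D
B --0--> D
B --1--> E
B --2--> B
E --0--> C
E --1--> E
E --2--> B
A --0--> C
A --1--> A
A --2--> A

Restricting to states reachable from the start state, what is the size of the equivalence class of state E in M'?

Every state is reachable, so we keep all 5.
Start with accepting vs non-accepting: {B,D,E} | {A,C}.
Split {B,D,E} by δ(·,0) → {B,D} and {E}.
Stable partition: {B,D} | {A,C} | {E} — 3 equivalence classes.
State E belongs to the block {E}, which has 1 states.

1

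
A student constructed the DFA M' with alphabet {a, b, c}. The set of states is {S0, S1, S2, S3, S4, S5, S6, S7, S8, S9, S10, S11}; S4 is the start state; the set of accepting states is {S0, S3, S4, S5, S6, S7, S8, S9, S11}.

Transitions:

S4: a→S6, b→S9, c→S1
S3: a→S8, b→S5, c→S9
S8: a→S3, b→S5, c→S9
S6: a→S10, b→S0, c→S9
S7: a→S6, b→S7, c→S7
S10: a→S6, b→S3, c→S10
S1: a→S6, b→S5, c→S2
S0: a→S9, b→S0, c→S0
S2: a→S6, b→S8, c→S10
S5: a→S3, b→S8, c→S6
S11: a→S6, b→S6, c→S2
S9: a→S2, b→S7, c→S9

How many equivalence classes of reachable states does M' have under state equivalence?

5

First remove the unreachable states {S11}; 11 states remain.
P0 = {S0,S3,S4,S5,S6,S7,S8,S9} | {S1,S2,S10}.
On input a, block {S0,S3,S4,S5,S6,S7,S8,S9} splits into {S0,S3,S4,S5,S7,S8} and {S6,S9}.
Refine {S0,S3,S4,S5,S7,S8} on symbol a: members go to different blocks, giving {S0,S4,S7} and {S3,S5,S8}.
Split {S0,S4,S7} by δ(·,b) → {S0,S7} and {S4}.
No further refinement is possible. Final partition (5 blocks): {S0,S7} | {S1,S2,S10} | {S6,S9} | {S3,S5,S8} | {S4}.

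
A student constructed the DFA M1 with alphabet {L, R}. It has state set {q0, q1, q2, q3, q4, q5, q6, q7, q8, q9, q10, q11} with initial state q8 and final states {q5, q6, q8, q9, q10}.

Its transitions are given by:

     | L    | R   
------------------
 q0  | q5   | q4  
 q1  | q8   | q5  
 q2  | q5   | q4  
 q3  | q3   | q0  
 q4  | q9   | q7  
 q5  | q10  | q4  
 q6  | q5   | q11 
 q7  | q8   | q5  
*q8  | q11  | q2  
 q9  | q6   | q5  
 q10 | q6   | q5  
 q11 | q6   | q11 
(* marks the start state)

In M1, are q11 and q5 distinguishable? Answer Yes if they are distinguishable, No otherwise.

Reachable states from the start: {q2,q4,q5,q6,q7,q8,q9,q10,q11}. Unreachable: {q0,q1,q3} — drop them.
P0 = {q5,q6,q8,q9,q10} | {q2,q4,q7,q11}.
Split {q5,q6,q8,q9,q10} by δ(·,L) → {q5,q6,q9,q10} and {q8}.
On input R, block {q5,q6,q9,q10} splits into {q5,q6} and {q9,q10}.
On input L, block {q5,q6} splits into {q5} and {q6}.
Refine {q2,q4,q7,q11} on symbol L: members go to different blocks, giving {q2} and {q4} and {q7} and {q11}.
Stable partition: {q5} | {q2} | {q8} | {q9,q10} | {q6} | {q4} | {q7} | {q11} — 8 equivalence classes.
q11 and q5 end up in different blocks, so they are distinguishable. For instance, the string 'ε' is accepted from only q5.

Yes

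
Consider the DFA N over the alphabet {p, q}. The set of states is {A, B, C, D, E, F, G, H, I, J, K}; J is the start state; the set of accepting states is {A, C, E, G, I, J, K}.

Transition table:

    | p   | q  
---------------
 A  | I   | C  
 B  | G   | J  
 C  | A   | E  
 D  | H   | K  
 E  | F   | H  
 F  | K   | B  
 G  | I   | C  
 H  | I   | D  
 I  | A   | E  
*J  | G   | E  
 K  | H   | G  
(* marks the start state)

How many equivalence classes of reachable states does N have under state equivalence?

8

Start with accepting vs non-accepting: {A,C,E,G,I,J,K} | {B,D,F,H}.
On input p, block {A,C,E,G,I,J,K} splits into {A,C,G,I,J} and {E,K}.
On input q, block {A,C,G,I,J} splits into {C,I,J} and {A,G}.
Split {B,D,F,H} by δ(·,p) → {B} and {D} and {F} and {H}.
On input p, block {E,K} splits into {E} and {K}.
No further refinement is possible. Final partition (8 blocks): {C,I,J} | {B} | {E} | {A,G} | {D} | {F} | {H} | {K}.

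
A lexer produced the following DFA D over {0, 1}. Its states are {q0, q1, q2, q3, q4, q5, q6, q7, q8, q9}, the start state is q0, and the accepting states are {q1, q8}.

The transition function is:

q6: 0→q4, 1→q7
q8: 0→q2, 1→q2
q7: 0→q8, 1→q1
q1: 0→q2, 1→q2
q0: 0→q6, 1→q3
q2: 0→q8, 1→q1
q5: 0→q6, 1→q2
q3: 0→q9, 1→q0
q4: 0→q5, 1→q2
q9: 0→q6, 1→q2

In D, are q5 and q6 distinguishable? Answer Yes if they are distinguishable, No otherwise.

No

P0 = {q1,q8} | {q0,q2,q3,q4,q5,q6,q7,q9}.
Refine {q0,q2,q3,q4,q5,q6,q7,q9} on symbol 0: members go to different blocks, giving {q0,q3,q4,q5,q6,q9} and {q2,q7}.
Split {q0,q3,q4,q5,q6,q9} by δ(·,1) → {q4,q5,q6,q9} and {q0,q3}.
The partition is now stable with 4 blocks: {q1,q8} | {q4,q5,q6,q9} | {q2,q7} | {q0,q3}.
q5 and q6 lie in the same block of the stable partition, so they are equivalent — no string distinguishes them.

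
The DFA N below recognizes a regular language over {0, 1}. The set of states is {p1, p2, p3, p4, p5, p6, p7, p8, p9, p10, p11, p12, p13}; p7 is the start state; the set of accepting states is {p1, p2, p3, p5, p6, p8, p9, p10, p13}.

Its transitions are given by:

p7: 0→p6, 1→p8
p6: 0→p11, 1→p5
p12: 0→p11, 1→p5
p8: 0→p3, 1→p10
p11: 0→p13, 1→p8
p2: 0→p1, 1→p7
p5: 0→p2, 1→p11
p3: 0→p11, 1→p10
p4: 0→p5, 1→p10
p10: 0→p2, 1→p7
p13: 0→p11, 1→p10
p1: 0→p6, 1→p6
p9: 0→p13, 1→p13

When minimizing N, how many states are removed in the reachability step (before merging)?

3

BFS from p7 reaches {p1, p2, p3, p5, p6, p7, p8, p10, p11, p13}; the 3 state(s) p4, p9, p12 are never visited.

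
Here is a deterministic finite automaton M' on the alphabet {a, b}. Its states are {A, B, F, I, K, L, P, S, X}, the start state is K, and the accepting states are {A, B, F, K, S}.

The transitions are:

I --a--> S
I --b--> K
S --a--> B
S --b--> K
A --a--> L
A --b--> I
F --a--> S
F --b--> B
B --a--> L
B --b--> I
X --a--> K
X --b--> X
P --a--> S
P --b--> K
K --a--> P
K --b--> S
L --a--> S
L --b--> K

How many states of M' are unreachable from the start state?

3

Starting at K and following transitions, the reachable set is {B, I, K, L, P, S}. That leaves A, F, X unreachable — 3 in total.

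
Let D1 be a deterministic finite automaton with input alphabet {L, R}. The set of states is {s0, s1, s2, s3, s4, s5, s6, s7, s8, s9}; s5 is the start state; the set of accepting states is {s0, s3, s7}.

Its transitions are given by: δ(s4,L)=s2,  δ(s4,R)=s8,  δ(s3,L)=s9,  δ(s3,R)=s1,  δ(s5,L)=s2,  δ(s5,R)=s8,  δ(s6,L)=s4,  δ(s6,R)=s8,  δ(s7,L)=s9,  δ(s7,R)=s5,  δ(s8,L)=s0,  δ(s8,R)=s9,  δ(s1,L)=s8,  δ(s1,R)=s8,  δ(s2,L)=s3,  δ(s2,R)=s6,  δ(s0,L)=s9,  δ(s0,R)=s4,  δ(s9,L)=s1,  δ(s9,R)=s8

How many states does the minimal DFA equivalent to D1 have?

4

Reachable states from the start: {s0,s1,s2,s3,s4,s5,s6,s8,s9}. Unreachable: {s7} — drop them.
Initial partition by acceptance: {s0,s3} | {s1,s2,s4,s5,s6,s8,s9}.
Split {s1,s2,s4,s5,s6,s8,s9} by δ(·,L) → {s1,s4,s5,s6,s9} and {s2,s8}.
Split {s1,s4,s5,s6,s9} by δ(·,L) → {s1,s4,s5} and {s6,s9}.
No further refinement is possible. Final partition (4 blocks): {s0,s3} | {s1,s4,s5} | {s2,s8} | {s6,s9}.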